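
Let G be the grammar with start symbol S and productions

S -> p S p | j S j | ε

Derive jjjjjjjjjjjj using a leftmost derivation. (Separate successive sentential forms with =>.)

S => jSj   [S -> j S j]
jSj => jjSjj   [S -> j S j]
jjSjj => jjjSjjj   [S -> j S j]
jjjSjjj => jjjjSjjjj   [S -> j S j]
jjjjSjjjj => jjjjjSjjjjj   [S -> j S j]
jjjjjSjjjjj => jjjjjjSjjjjjj   [S -> j S j]
jjjjjjSjjjjjj => jjjjjjjjjjjj   [S -> ε]

S => jSj => jjSjj => jjjSjjj => jjjjSjjjj => jjjjjSjjjjj => jjjjjjSjjjjjj => jjjjjjjjjjjj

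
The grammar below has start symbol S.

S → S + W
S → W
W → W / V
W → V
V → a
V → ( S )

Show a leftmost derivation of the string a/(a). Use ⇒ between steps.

S ⇒ W ⇒ W/V ⇒ V/V ⇒ a/V ⇒ a/(S) ⇒ a/(W) ⇒ a/(V) ⇒ a/(a)

S ⇒ W   [S → W]
W ⇒ W/V   [W → W / V]
W/V ⇒ V/V   [W → V]
V/V ⇒ a/V   [V → a]
a/V ⇒ a/(S)   [V → ( S )]
a/(S) ⇒ a/(W)   [S → W]
a/(W) ⇒ a/(V)   [W → V]
a/(V) ⇒ a/(a)   [V → a]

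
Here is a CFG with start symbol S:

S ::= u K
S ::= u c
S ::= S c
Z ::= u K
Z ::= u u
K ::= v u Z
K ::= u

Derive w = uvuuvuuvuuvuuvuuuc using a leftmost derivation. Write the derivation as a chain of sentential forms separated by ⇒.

S⇒Sc⇒uKc⇒uvuZc⇒uvuuKc⇒uvuuvuZc⇒uvuuvuuKc⇒uvuuvuuvuZc⇒uvuuvuuvuuKc⇒uvuuvuuvuuvuZc⇒uvuuvuuvuuvuuKc⇒uvuuvuuvuuvuuvuZc⇒uvuuvuuvuuvuuvuuuc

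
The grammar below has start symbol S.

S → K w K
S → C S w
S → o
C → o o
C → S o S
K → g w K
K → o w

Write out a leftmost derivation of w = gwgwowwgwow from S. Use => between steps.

S => KwK => gwKwK => gwgwKwK => gwgwowwK => gwgwowwgwK => gwgwowwgwow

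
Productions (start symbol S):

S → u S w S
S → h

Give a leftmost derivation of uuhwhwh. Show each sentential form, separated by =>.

S => uSwS   [S → u S w S]
uSwS => uuSwSwS   [S → u S w S]
uuSwSwS => uuhwSwS   [S → h]
uuhwSwS => uuhwhwS   [S → h]
uuhwhwS => uuhwhwh   [S → h]

S=>uSwS=>uuSwSwS=>uuhwSwS=>uuhwhwS=>uuhwhwh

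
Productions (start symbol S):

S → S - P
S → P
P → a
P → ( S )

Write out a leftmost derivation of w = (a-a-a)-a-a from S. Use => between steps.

S => S-P   [S → S - P]
S-P => S-P-P   [S → S - P]
S-P-P => P-P-P   [S → P]
P-P-P => (S)-P-P   [P → ( S )]
(S)-P-P => (S-P)-P-P   [S → S - P]
(S-P)-P-P => (S-P-P)-P-P   [S → S - P]
(S-P-P)-P-P => (P-P-P)-P-P   [S → P]
(P-P-P)-P-P => (a-P-P)-P-P   [P → a]
(a-P-P)-P-P => (a-a-P)-P-P   [P → a]
(a-a-P)-P-P => (a-a-a)-P-P   [P → a]
(a-a-a)-P-P => (a-a-a)-a-P   [P → a]
(a-a-a)-a-P => (a-a-a)-a-a   [P → a]

S => S-P => S-P-P => P-P-P => (S)-P-P => (S-P)-P-P => (S-P-P)-P-P => (P-P-P)-P-P => (a-P-P)-P-P => (a-a-P)-P-P => (a-a-a)-P-P => (a-a-a)-a-P => (a-a-a)-a-a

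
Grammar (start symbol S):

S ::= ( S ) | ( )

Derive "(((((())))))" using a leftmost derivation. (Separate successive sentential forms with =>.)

S => (S)   [S ::= ( S )]
(S) => ((S))   [S ::= ( S )]
((S)) => (((S)))   [S ::= ( S )]
(((S))) => ((((S))))   [S ::= ( S )]
((((S)))) => (((((S)))))   [S ::= ( S )]
(((((S))))) => (((((())))))   [S ::= ( )]

S => (S) => ((S)) => (((S))) => ((((S)))) => (((((S))))) => (((((())))))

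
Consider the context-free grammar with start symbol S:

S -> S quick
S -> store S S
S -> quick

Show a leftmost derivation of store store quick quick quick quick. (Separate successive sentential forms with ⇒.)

S ⇒ store S S ⇒ store store S S S ⇒ store store S quick S S ⇒ store store quick quick S S ⇒ store store quick quick quick S ⇒ store store quick quick quick quick

S ⇒ store S S   [S -> store S S]
store S S ⇒ store store S S S   [S -> store S S]
store store S S S ⇒ store store S quick S S   [S -> S quick]
store store S quick S S ⇒ store store quick quick S S   [S -> quick]
store store quick quick S S ⇒ store store quick quick quick S   [S -> quick]
store store quick quick quick S ⇒ store store quick quick quick quick   [S -> quick]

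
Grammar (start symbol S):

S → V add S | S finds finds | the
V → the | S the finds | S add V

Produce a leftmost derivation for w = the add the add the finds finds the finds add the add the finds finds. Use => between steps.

S => S finds finds => V add S finds finds => S add V add S finds finds => the add V add S finds finds => the add S the finds add S finds finds => the add V add S the finds add S finds finds => the add the add S the finds add S finds finds => the add the add S finds finds the finds add S finds finds => the add the add the finds finds the finds add S finds finds => the add the add the finds finds the finds add V add S finds finds => the add the add the finds finds the finds add the add S finds finds => the add the add the finds finds the finds add the add the finds finds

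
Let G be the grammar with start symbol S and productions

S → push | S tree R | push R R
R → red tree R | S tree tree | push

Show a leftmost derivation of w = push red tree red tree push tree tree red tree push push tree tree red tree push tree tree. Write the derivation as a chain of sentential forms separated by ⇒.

S ⇒ push R R ⇒ push red tree R R ⇒ push red tree red tree R R ⇒ push red tree red tree S tree tree R ⇒ push red tree red tree push tree tree R ⇒ push red tree red tree push tree tree red tree R ⇒ push red tree red tree push tree tree red tree S tree tree ⇒ push red tree red tree push tree tree red tree push R R tree tree ⇒ push red tree red tree push tree tree red tree push S tree tree R tree tree ⇒ push red tree red tree push tree tree red tree push push tree tree R tree tree ⇒ push red tree red tree push tree tree red tree push push tree tree red tree R tree tree ⇒ push red tree red tree push tree tree red tree push push tree tree red tree push tree tree

S ⇒ push R R   [S → push R R]
push R R ⇒ push red tree R R   [R → red tree R]
push red tree R R ⇒ push red tree red tree R R   [R → red tree R]
push red tree red tree R R ⇒ push red tree red tree S tree tree R   [R → S tree tree]
push red tree red tree S tree tree R ⇒ push red tree red tree push tree tree R   [S → push]
push red tree red tree push tree tree R ⇒ push red tree red tree push tree tree red tree R   [R → red tree R]
push red tree red tree push tree tree red tree R ⇒ push red tree red tree push tree tree red tree S tree tree   [R → S tree tree]
push red tree red tree push tree tree red tree S tree tree ⇒ push red tree red tree push tree tree red tree push R R tree tree   [S → push R R]
push red tree red tree push tree tree red tree push R R tree tree ⇒ push red tree red tree push tree tree red tree push S tree tree R tree tree   [R → S tree tree]
push red tree red tree push tree tree red tree push S tree tree R tree tree ⇒ push red tree red tree push tree tree red tree push push tree tree R tree tree   [S → push]
push red tree red tree push tree tree red tree push push tree tree R tree tree ⇒ push red tree red tree push tree tree red tree push push tree tree red tree R tree tree   [R → red tree R]
push red tree red tree push tree tree red tree push push tree tree red tree R tree tree ⇒ push red tree red tree push tree tree red tree push push tree tree red tree push tree tree   [R → push]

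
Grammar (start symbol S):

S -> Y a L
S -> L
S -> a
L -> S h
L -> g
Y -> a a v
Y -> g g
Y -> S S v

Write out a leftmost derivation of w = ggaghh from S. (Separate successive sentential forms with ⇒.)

S ⇒ L   [S -> L]
L ⇒ Sh   [L -> S h]
Sh ⇒ Lh   [S -> L]
Lh ⇒ Shh   [L -> S h]
Shh ⇒ YaLhh   [S -> Y a L]
YaLhh ⇒ ggaLhh   [Y -> g g]
ggaLhh ⇒ ggaghh   [L -> g]

S ⇒ L ⇒ Sh ⇒ Lh ⇒ Shh ⇒ YaLhh ⇒ ggaLhh ⇒ ggaghh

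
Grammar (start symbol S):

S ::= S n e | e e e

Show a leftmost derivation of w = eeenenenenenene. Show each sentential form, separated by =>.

S => Sne => Snene => Snenene => Snenenene => Snenenenene => Snenenenenene => eeenenenenenene

S => Sne   [S ::= S n e]
Sne => Snene   [S ::= S n e]
Snene => Snenene   [S ::= S n e]
Snenene => Snenenene   [S ::= S n e]
Snenenene => Snenenenene   [S ::= S n e]
Snenenenene => Snenenenenene   [S ::= S n e]
Snenenenenene => eeenenenenenene   [S ::= e e e]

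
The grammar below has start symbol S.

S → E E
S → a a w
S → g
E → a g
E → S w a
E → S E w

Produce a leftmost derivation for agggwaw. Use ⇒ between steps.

S⇒EE⇒agE⇒agSEw⇒aggEw⇒aggSwaw⇒agggwaw

S ⇒ EE   [S → E E]
EE ⇒ agE   [E → a g]
agE ⇒ agSEw   [E → S E w]
agSEw ⇒ aggEw   [S → g]
aggEw ⇒ aggSwaw   [E → S w a]
aggSwaw ⇒ agggwaw   [S → g]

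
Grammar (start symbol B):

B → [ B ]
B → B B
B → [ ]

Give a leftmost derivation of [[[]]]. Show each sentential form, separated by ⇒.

B⇒[B]⇒[[B]]⇒[[[]]]

B ⇒ [B]   [B → [ B ]]
[B] ⇒ [[B]]   [B → [ B ]]
[[B]] ⇒ [[[]]]   [B → [ ]]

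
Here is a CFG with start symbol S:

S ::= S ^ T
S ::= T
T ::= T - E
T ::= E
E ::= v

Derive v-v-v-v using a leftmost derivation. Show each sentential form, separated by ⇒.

S ⇒ T ⇒ T-E ⇒ T-E-E ⇒ T-E-E-E ⇒ E-E-E-E ⇒ v-E-E-E ⇒ v-v-E-E ⇒ v-v-v-E ⇒ v-v-v-v

S ⇒ T   [S ::= T]
T ⇒ T-E   [T ::= T - E]
T-E ⇒ T-E-E   [T ::= T - E]
T-E-E ⇒ T-E-E-E   [T ::= T - E]
T-E-E-E ⇒ E-E-E-E   [T ::= E]
E-E-E-E ⇒ v-E-E-E   [E ::= v]
v-E-E-E ⇒ v-v-E-E   [E ::= v]
v-v-E-E ⇒ v-v-v-E   [E ::= v]
v-v-v-E ⇒ v-v-v-v   [E ::= v]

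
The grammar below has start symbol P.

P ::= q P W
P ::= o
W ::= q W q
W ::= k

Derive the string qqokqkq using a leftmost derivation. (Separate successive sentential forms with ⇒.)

P ⇒ qPW ⇒ qqPWW ⇒ qqoWW ⇒ qqokW ⇒ qqokqWq ⇒ qqokqkq

P ⇒ qPW   [P ::= q P W]
qPW ⇒ qqPWW   [P ::= q P W]
qqPWW ⇒ qqoWW   [P ::= o]
qqoWW ⇒ qqokW   [W ::= k]
qqokW ⇒ qqokqWq   [W ::= q W q]
qqokqWq ⇒ qqokqkq   [W ::= k]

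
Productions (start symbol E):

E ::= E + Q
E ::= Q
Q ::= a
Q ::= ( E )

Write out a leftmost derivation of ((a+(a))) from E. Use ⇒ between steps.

E ⇒ Q   [E ::= Q]
Q ⇒ (E)   [Q ::= ( E )]
(E) ⇒ (Q)   [E ::= Q]
(Q) ⇒ ((E))   [Q ::= ( E )]
((E)) ⇒ ((E+Q))   [E ::= E + Q]
((E+Q)) ⇒ ((Q+Q))   [E ::= Q]
((Q+Q)) ⇒ ((a+Q))   [Q ::= a]
((a+Q)) ⇒ ((a+(E)))   [Q ::= ( E )]
((a+(E))) ⇒ ((a+(Q)))   [E ::= Q]
((a+(Q))) ⇒ ((a+(a)))   [Q ::= a]

E ⇒ Q ⇒ (E) ⇒ (Q) ⇒ ((E)) ⇒ ((E+Q)) ⇒ ((Q+Q)) ⇒ ((a+Q)) ⇒ ((a+(E))) ⇒ ((a+(Q))) ⇒ ((a+(a)))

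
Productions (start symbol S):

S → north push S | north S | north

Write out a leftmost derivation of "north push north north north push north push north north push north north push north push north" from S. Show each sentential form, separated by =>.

S => north push S => north push north S => north push north north S => north push north north north push S => north push north north north push north push S => north push north north north push north push north S => north push north north north push north push north north push S => north push north north north push north push north north push north S => north push north north north push north push north north push north north push S => north push north north north push north push north north push north north push north push S => north push north north north push north push north north push north north push north push north

S => north push S   [S → north push S]
north push S => north push north S   [S → north S]
north push north S => north push north north S   [S → north S]
north push north north S => north push north north north push S   [S → north push S]
north push north north north push S => north push north north north push north push S   [S → north push S]
north push north north north push north push S => north push north north north push north push north S   [S → north S]
north push north north north push north push north S => north push north north north push north push north north push S   [S → north push S]
north push north north north push north push north north push S => north push north north north push north push north north push north S   [S → north S]
north push north north north push north push north north push north S => north push north north north push north push north north push north north push S   [S → north push S]
north push north north north push north push north north push north north push S => north push north north north push north push north north push north north push north push S   [S → north push S]
north push north north north push north push north north push north north push north push S => north push north north north push north push north north push north north push north push north   [S → north]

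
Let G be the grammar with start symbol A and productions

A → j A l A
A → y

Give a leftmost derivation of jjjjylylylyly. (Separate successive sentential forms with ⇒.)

A⇒jAlA⇒jjAlAlA⇒jjjAlAlAlA⇒jjjjAlAlAlAlA⇒jjjjylAlAlAlA⇒jjjjylylAlAlA⇒jjjjylylylAlA⇒jjjjylylylylA⇒jjjjylylylyly

A ⇒ jAlA   [A → j A l A]
jAlA ⇒ jjAlAlA   [A → j A l A]
jjAlAlA ⇒ jjjAlAlAlA   [A → j A l A]
jjjAlAlAlA ⇒ jjjjAlAlAlAlA   [A → j A l A]
jjjjAlAlAlAlA ⇒ jjjjylAlAlAlA   [A → y]
jjjjylAlAlAlA ⇒ jjjjylylAlAlA   [A → y]
jjjjylylAlAlA ⇒ jjjjylylylAlA   [A → y]
jjjjylylylAlA ⇒ jjjjylylylylA   [A → y]
jjjjylylylylA ⇒ jjjjylylylyly   [A → y]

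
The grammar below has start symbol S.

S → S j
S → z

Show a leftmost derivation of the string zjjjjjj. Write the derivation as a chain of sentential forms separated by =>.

S => Sj   [S → S j]
Sj => Sjj   [S → S j]
Sjj => Sjjj   [S → S j]
Sjjj => Sjjjj   [S → S j]
Sjjjj => Sjjjjj   [S → S j]
Sjjjjj => Sjjjjjj   [S → S j]
Sjjjjjj => zjjjjjj   [S → z]

S=>Sj=>Sjj=>Sjjj=>Sjjjj=>Sjjjjj=>Sjjjjjj=>zjjjjjj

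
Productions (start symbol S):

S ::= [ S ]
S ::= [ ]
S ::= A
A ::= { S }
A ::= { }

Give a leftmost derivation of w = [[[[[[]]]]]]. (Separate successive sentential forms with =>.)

S => [S]   [S ::= [ S ]]
[S] => [[S]]   [S ::= [ S ]]
[[S]] => [[[S]]]   [S ::= [ S ]]
[[[S]]] => [[[[S]]]]   [S ::= [ S ]]
[[[[S]]]] => [[[[[S]]]]]   [S ::= [ S ]]
[[[[[S]]]]] => [[[[[[]]]]]]   [S ::= [ ]]

S => [S] => [[S]] => [[[S]]] => [[[[S]]]] => [[[[[S]]]]] => [[[[[[]]]]]]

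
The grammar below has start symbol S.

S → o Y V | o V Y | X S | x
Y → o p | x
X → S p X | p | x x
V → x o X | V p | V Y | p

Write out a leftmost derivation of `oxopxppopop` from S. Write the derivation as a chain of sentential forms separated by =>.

S => oVY   [S → o V Y]
oVY => oVYY   [V → V Y]
oVYY => oxoXYY   [V → x o X]
oxoXYY => oxoSpXYY   [X → S p X]
oxoSpXYY => oxoXSpXYY   [S → X S]
oxoXSpXYY => oxopSpXYY   [X → p]
oxopSpXYY => oxopxpXYY   [S → x]
oxopxpXYY => oxopxppYY   [X → p]
oxopxppYY => oxopxppopY   [Y → o p]
oxopxppopY => oxopxppopop   [Y → o p]

S => oVY => oVYY => oxoXYY => oxoSpXYY => oxoXSpXYY => oxopSpXYY => oxopxpXYY => oxopxppYY => oxopxppopY => oxopxppopop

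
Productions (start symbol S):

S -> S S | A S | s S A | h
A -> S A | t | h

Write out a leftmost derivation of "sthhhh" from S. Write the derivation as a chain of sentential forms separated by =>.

S => SS => sSAS => sSSAS => sASSAS => stSSAS => sthSAS => sthhAS => sthhhS => sthhhh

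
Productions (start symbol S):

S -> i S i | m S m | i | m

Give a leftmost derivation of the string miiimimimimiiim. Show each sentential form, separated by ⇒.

S ⇒ mSm ⇒ miSim ⇒ miiSiim ⇒ miiiSiiim ⇒ miiimSmiiim ⇒ miiimiSimiiim ⇒ miiimimSmimiiim ⇒ miiimimimimiiim

S ⇒ mSm   [S -> m S m]
mSm ⇒ miSim   [S -> i S i]
miSim ⇒ miiSiim   [S -> i S i]
miiSiim ⇒ miiiSiiim   [S -> i S i]
miiiSiiim ⇒ miiimSmiiim   [S -> m S m]
miiimSmiiim ⇒ miiimiSimiiim   [S -> i S i]
miiimiSimiiim ⇒ miiimimSmimiiim   [S -> m S m]
miiimimSmimiiim ⇒ miiimimimimiiim   [S -> i]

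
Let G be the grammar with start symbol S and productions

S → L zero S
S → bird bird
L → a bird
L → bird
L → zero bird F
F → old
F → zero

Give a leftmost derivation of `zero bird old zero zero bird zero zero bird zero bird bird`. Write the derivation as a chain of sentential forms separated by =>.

S => L zero S => zero bird F zero S => zero bird old zero S => zero bird old zero L zero S => zero bird old zero zero bird F zero S => zero bird old zero zero bird zero zero S => zero bird old zero zero bird zero zero L zero S => zero bird old zero zero bird zero zero bird zero S => zero bird old zero zero bird zero zero bird zero bird bird

S => L zero S   [S → L zero S]
L zero S => zero bird F zero S   [L → zero bird F]
zero bird F zero S => zero bird old zero S   [F → old]
zero bird old zero S => zero bird old zero L zero S   [S → L zero S]
zero bird old zero L zero S => zero bird old zero zero bird F zero S   [L → zero bird F]
zero bird old zero zero bird F zero S => zero bird old zero zero bird zero zero S   [F → zero]
zero bird old zero zero bird zero zero S => zero bird old zero zero bird zero zero L zero S   [S → L zero S]
zero bird old zero zero bird zero zero L zero S => zero bird old zero zero bird zero zero bird zero S   [L → bird]
zero bird old zero zero bird zero zero bird zero S => zero bird old zero zero bird zero zero bird zero bird bird   [S → bird bird]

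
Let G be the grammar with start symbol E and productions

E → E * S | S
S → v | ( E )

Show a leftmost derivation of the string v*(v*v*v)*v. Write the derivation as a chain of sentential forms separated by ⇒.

E ⇒ E*S ⇒ E*S*S ⇒ S*S*S ⇒ v*S*S ⇒ v*(E)*S ⇒ v*(E*S)*S ⇒ v*(E*S*S)*S ⇒ v*(S*S*S)*S ⇒ v*(v*S*S)*S ⇒ v*(v*v*S)*S ⇒ v*(v*v*v)*S ⇒ v*(v*v*v)*v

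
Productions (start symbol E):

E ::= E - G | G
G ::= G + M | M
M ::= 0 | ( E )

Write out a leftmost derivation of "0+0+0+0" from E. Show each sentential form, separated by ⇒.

E⇒G⇒G+M⇒G+M+M⇒G+M+M+M⇒M+M+M+M⇒0+M+M+M⇒0+0+M+M⇒0+0+0+M⇒0+0+0+0

E ⇒ G   [E ::= G]
G ⇒ G+M   [G ::= G + M]
G+M ⇒ G+M+M   [G ::= G + M]
G+M+M ⇒ G+M+M+M   [G ::= G + M]
G+M+M+M ⇒ M+M+M+M   [G ::= M]
M+M+M+M ⇒ 0+M+M+M   [M ::= 0]
0+M+M+M ⇒ 0+0+M+M   [M ::= 0]
0+0+M+M ⇒ 0+0+0+M   [M ::= 0]
0+0+0+M ⇒ 0+0+0+0   [M ::= 0]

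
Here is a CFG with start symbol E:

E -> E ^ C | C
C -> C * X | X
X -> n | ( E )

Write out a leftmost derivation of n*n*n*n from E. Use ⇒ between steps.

E ⇒ C ⇒ C*X ⇒ C*X*X ⇒ C*X*X*X ⇒ X*X*X*X ⇒ n*X*X*X ⇒ n*n*X*X ⇒ n*n*n*X ⇒ n*n*n*n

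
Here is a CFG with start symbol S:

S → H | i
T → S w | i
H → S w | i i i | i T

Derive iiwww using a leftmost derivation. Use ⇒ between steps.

S ⇒ H ⇒ Sw ⇒ Hw ⇒ Sww ⇒ Hww ⇒ iTww ⇒ iSwww ⇒ iiwww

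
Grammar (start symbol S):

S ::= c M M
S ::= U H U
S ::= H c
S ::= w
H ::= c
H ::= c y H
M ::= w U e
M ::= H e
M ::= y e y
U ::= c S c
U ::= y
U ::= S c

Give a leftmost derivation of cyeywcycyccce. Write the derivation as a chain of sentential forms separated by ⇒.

S ⇒ cMM ⇒ cyeyM ⇒ cyeywUe ⇒ cyeywSce ⇒ cyeywHcce ⇒ cyeywcyHcce ⇒ cyeywcycyHcce ⇒ cyeywcycyccce

S ⇒ cMM   [S ::= c M M]
cMM ⇒ cyeyM   [M ::= y e y]
cyeyM ⇒ cyeywUe   [M ::= w U e]
cyeywUe ⇒ cyeywSce   [U ::= S c]
cyeywSce ⇒ cyeywHcce   [S ::= H c]
cyeywHcce ⇒ cyeywcyHcce   [H ::= c y H]
cyeywcyHcce ⇒ cyeywcycyHcce   [H ::= c y H]
cyeywcycyHcce ⇒ cyeywcycyccce   [H ::= c]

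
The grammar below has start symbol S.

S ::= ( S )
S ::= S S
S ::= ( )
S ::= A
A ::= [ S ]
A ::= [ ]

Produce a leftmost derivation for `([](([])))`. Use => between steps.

S => (S) => (SS) => (AS) => ([]S) => ([](S)) => ([]((S))) => ([]((A))) => ([](([])))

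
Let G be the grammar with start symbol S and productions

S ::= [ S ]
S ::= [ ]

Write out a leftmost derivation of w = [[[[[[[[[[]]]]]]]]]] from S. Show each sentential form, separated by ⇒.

S ⇒ [S] ⇒ [[S]] ⇒ [[[S]]] ⇒ [[[[S]]]] ⇒ [[[[[S]]]]] ⇒ [[[[[[S]]]]]] ⇒ [[[[[[[S]]]]]]] ⇒ [[[[[[[[S]]]]]]]] ⇒ [[[[[[[[[S]]]]]]]]] ⇒ [[[[[[[[[[]]]]]]]]]]

S ⇒ [S]   [S ::= [ S ]]
[S] ⇒ [[S]]   [S ::= [ S ]]
[[S]] ⇒ [[[S]]]   [S ::= [ S ]]
[[[S]]] ⇒ [[[[S]]]]   [S ::= [ S ]]
[[[[S]]]] ⇒ [[[[[S]]]]]   [S ::= [ S ]]
[[[[[S]]]]] ⇒ [[[[[[S]]]]]]   [S ::= [ S ]]
[[[[[[S]]]]]] ⇒ [[[[[[[S]]]]]]]   [S ::= [ S ]]
[[[[[[[S]]]]]]] ⇒ [[[[[[[[S]]]]]]]]   [S ::= [ S ]]
[[[[[[[[S]]]]]]]] ⇒ [[[[[[[[[S]]]]]]]]]   [S ::= [ S ]]
[[[[[[[[[S]]]]]]]]] ⇒ [[[[[[[[[[]]]]]]]]]]   [S ::= [ ]]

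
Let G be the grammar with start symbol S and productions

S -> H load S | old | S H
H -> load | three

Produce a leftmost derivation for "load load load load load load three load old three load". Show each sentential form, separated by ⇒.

S ⇒ S H ⇒ H load S H ⇒ load load S H ⇒ load load H load S H ⇒ load load load load S H ⇒ load load load load H load S H ⇒ load load load load load load S H ⇒ load load load load load load H load S H ⇒ load load load load load load three load S H ⇒ load load load load load load three load S H H ⇒ load load load load load load three load old H H ⇒ load load load load load load three load old three H ⇒ load load load load load load three load old three load

S ⇒ S H   [S -> S H]
S H ⇒ H load S H   [S -> H load S]
H load S H ⇒ load load S H   [H -> load]
load load S H ⇒ load load H load S H   [S -> H load S]
load load H load S H ⇒ load load load load S H   [H -> load]
load load load load S H ⇒ load load load load H load S H   [S -> H load S]
load load load load H load S H ⇒ load load load load load load S H   [H -> load]
load load load load load load S H ⇒ load load load load load load H load S H   [S -> H load S]
load load load load load load H load S H ⇒ load load load load load load three load S H   [H -> three]
load load load load load load three load S H ⇒ load load load load load load three load S H H   [S -> S H]
load load load load load load three load S H H ⇒ load load load load load load three load old H H   [S -> old]
load load load load load load three load old H H ⇒ load load load load load load three load old three H   [H -> three]
load load load load load load three load old three H ⇒ load load load load load load three load old three load   [H -> load]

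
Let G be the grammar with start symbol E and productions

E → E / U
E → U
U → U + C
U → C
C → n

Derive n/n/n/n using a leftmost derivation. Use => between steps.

E => E/U   [E → E / U]
E/U => E/U/U   [E → E / U]
E/U/U => E/U/U/U   [E → E / U]
E/U/U/U => U/U/U/U   [E → U]
U/U/U/U => C/U/U/U   [U → C]
C/U/U/U => n/U/U/U   [C → n]
n/U/U/U => n/C/U/U   [U → C]
n/C/U/U => n/n/U/U   [C → n]
n/n/U/U => n/n/C/U   [U → C]
n/n/C/U => n/n/n/U   [C → n]
n/n/n/U => n/n/n/C   [U → C]
n/n/n/C => n/n/n/n   [C → n]

E => E/U => E/U/U => E/U/U/U => U/U/U/U => C/U/U/U => n/U/U/U => n/C/U/U => n/n/U/U => n/n/C/U => n/n/n/U => n/n/n/C => n/n/n/n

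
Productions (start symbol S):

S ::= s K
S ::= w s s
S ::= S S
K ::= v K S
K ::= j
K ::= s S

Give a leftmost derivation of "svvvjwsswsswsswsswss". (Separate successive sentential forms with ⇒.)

S ⇒ SS   [S ::= S S]
SS ⇒ sKS   [S ::= s K]
sKS ⇒ svKSS   [K ::= v K S]
svKSS ⇒ svvKSSS   [K ::= v K S]
svvKSSS ⇒ svvvKSSSS   [K ::= v K S]
svvvKSSSS ⇒ svvvjSSSS   [K ::= j]
svvvjSSSS ⇒ svvvjSSSSS   [S ::= S S]
svvvjSSSSS ⇒ svvvjwssSSSS   [S ::= w s s]
svvvjwssSSSS ⇒ svvvjwsswssSSS   [S ::= w s s]
svvvjwsswssSSS ⇒ svvvjwsswsswssSS   [S ::= w s s]
svvvjwsswsswssSS ⇒ svvvjwsswsswsswssS   [S ::= w s s]
svvvjwsswsswsswssS ⇒ svvvjwsswsswsswsswss   [S ::= w s s]

S ⇒ SS ⇒ sKS ⇒ svKSS ⇒ svvKSSS ⇒ svvvKSSSS ⇒ svvvjSSSS ⇒ svvvjSSSSS ⇒ svvvjwssSSSS ⇒ svvvjwsswssSSS ⇒ svvvjwsswsswssSS ⇒ svvvjwsswsswsswssS ⇒ svvvjwsswsswsswsswss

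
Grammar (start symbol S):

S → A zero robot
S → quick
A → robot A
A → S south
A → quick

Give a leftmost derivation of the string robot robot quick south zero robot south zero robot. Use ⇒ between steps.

S ⇒ A zero robot ⇒ robot A zero robot ⇒ robot robot A zero robot ⇒ robot robot S south zero robot ⇒ robot robot A zero robot south zero robot ⇒ robot robot S south zero robot south zero robot ⇒ robot robot quick south zero robot south zero robot

S ⇒ A zero robot   [S → A zero robot]
A zero robot ⇒ robot A zero robot   [A → robot A]
robot A zero robot ⇒ robot robot A zero robot   [A → robot A]
robot robot A zero robot ⇒ robot robot S south zero robot   [A → S south]
robot robot S south zero robot ⇒ robot robot A zero robot south zero robot   [S → A zero robot]
robot robot A zero robot south zero robot ⇒ robot robot S south zero robot south zero robot   [A → S south]
robot robot S south zero robot south zero robot ⇒ robot robot quick south zero robot south zero robot   [S → quick]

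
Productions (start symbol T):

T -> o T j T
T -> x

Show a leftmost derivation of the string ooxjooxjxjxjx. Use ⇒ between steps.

T⇒oTjT⇒ooTjTjT⇒ooxjTjT⇒ooxjoTjTjT⇒ooxjooTjTjTjT⇒ooxjooxjTjTjT⇒ooxjooxjxjTjT⇒ooxjooxjxjxjT⇒ooxjooxjxjxjx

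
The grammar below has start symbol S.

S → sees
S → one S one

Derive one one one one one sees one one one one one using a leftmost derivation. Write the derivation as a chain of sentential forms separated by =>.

S => one S one => one one S one one => one one one S one one one => one one one one S one one one one => one one one one one S one one one one one => one one one one one sees one one one one one

S => one S one   [S → one S one]
one S one => one one S one one   [S → one S one]
one one S one one => one one one S one one one   [S → one S one]
one one one S one one one => one one one one S one one one one   [S → one S one]
one one one one S one one one one => one one one one one S one one one one one   [S → one S one]
one one one one one S one one one one one => one one one one one sees one one one one one   [S → sees]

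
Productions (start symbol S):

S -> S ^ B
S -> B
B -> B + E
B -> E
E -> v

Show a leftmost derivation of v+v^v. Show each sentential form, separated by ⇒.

S ⇒ S^B ⇒ B^B ⇒ B+E^B ⇒ E+E^B ⇒ v+E^B ⇒ v+v^B ⇒ v+v^E ⇒ v+v^v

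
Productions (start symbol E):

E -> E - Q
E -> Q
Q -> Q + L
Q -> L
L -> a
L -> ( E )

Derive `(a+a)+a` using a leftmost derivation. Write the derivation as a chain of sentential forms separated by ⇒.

E ⇒ Q   [E -> Q]
Q ⇒ Q+L   [Q -> Q + L]
Q+L ⇒ L+L   [Q -> L]
L+L ⇒ (E)+L   [L -> ( E )]
(E)+L ⇒ (Q)+L   [E -> Q]
(Q)+L ⇒ (Q+L)+L   [Q -> Q + L]
(Q+L)+L ⇒ (L+L)+L   [Q -> L]
(L+L)+L ⇒ (a+L)+L   [L -> a]
(a+L)+L ⇒ (a+a)+L   [L -> a]
(a+a)+L ⇒ (a+a)+a   [L -> a]

E ⇒ Q ⇒ Q+L ⇒ L+L ⇒ (E)+L ⇒ (Q)+L ⇒ (Q+L)+L ⇒ (L+L)+L ⇒ (a+L)+L ⇒ (a+a)+L ⇒ (a+a)+a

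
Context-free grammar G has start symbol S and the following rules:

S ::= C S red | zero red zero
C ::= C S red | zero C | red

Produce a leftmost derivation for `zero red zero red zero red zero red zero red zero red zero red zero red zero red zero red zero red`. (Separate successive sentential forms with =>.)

S => C S red   [S ::= C S red]
C S red => C S red S red   [C ::= C S red]
C S red S red => C S red S red S red   [C ::= C S red]
C S red S red S red => C S red S red S red S red   [C ::= C S red]
C S red S red S red S red => C S red S red S red S red S red   [C ::= C S red]
C S red S red S red S red S red => zero C S red S red S red S red S red   [C ::= zero C]
zero C S red S red S red S red S red => zero red S red S red S red S red S red   [C ::= red]
zero red S red S red S red S red S red => zero red zero red zero red S red S red S red S red   [S ::= zero red zero]
zero red zero red zero red S red S red S red S red => zero red zero red zero red zero red zero red S red S red S red   [S ::= zero red zero]
zero red zero red zero red zero red zero red S red S red S red => zero red zero red zero red zero red zero red zero red zero red S red S red   [S ::= zero red zero]
zero red zero red zero red zero red zero red zero red zero red S red S red => zero red zero red zero red zero red zero red zero red zero red zero red zero red S red   [S ::= zero red zero]
zero red zero red zero red zero red zero red zero red zero red zero red zero red S red => zero red zero red zero red zero red zero red zero red zero red zero red zero red zero red zero red   [S ::= zero red zero]

S => C S red => C S red S red => C S red S red S red => C S red S red S red S red => C S red S red S red S red S red => zero C S red S red S red S red S red => zero red S red S red S red S red S red => zero red zero red zero red S red S red S red S red => zero red zero red zero red zero red zero red S red S red S red => zero red zero red zero red zero red zero red zero red zero red S red S red => zero red zero red zero red zero red zero red zero red zero red zero red zero red S red => zero red zero red zero red zero red zero red zero red zero red zero red zero red zero red zero red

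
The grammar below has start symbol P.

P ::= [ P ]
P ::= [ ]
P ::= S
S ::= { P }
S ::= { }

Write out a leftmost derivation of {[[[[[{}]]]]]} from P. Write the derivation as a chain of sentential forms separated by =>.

P=>S=>{P}=>{[P]}=>{[[P]]}=>{[[[P]]]}=>{[[[[P]]]]}=>{[[[[[P]]]]]}=>{[[[[[S]]]]]}=>{[[[[[{}]]]]]}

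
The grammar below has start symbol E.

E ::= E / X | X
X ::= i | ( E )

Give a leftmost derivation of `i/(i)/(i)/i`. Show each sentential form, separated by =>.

E => E/X   [E ::= E / X]
E/X => E/X/X   [E ::= E / X]
E/X/X => E/X/X/X   [E ::= E / X]
E/X/X/X => X/X/X/X   [E ::= X]
X/X/X/X => i/X/X/X   [X ::= i]
i/X/X/X => i/(E)/X/X   [X ::= ( E )]
i/(E)/X/X => i/(X)/X/X   [E ::= X]
i/(X)/X/X => i/(i)/X/X   [X ::= i]
i/(i)/X/X => i/(i)/(E)/X   [X ::= ( E )]
i/(i)/(E)/X => i/(i)/(X)/X   [E ::= X]
i/(i)/(X)/X => i/(i)/(i)/X   [X ::= i]
i/(i)/(i)/X => i/(i)/(i)/i   [X ::= i]

E => E/X => E/X/X => E/X/X/X => X/X/X/X => i/X/X/X => i/(E)/X/X => i/(X)/X/X => i/(i)/X/X => i/(i)/(E)/X => i/(i)/(X)/X => i/(i)/(i)/X => i/(i)/(i)/i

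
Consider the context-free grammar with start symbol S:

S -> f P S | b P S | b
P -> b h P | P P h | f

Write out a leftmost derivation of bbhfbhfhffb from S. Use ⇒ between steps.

S ⇒ bPS   [S -> b P S]
bPS ⇒ bbhPS   [P -> b h P]
bbhPS ⇒ bbhPPhS   [P -> P P h]
bbhPPhS ⇒ bbhfPhS   [P -> f]
bbhfPhS ⇒ bbhfbhPhS   [P -> b h P]
bbhfbhPhS ⇒ bbhfbhfhS   [P -> f]
bbhfbhfhS ⇒ bbhfbhfhfPS   [S -> f P S]
bbhfbhfhfPS ⇒ bbhfbhfhffS   [P -> f]
bbhfbhfhffS ⇒ bbhfbhfhffb   [S -> b]

S ⇒ bPS ⇒ bbhPS ⇒ bbhPPhS ⇒ bbhfPhS ⇒ bbhfbhPhS ⇒ bbhfbhfhS ⇒ bbhfbhfhfPS ⇒ bbhfbhfhffS ⇒ bbhfbhfhffb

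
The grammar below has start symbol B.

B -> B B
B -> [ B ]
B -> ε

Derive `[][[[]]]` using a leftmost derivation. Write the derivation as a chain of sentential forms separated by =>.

B => BB   [B -> B B]
BB => BBB   [B -> B B]
BBB => [B]BB   [B -> [ B ]]
[B]BB => []BB   [B -> ε]
[]BB => [][B]B   [B -> [ B ]]
[][B]B => [][[B]]B   [B -> [ B ]]
[][[B]]B => [][[[B]]]B   [B -> [ B ]]
[][[[B]]]B => [][[[]]]B   [B -> ε]
[][[[]]]B => [][[[]]]   [B -> ε]

B => BB => BBB => [B]BB => []BB => [][B]B => [][[B]]B => [][[[B]]]B => [][[[]]]B => [][[[]]]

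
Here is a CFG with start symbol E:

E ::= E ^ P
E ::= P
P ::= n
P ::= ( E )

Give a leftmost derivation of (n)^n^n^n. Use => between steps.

E => E^P   [E ::= E ^ P]
E^P => E^P^P   [E ::= E ^ P]
E^P^P => E^P^P^P   [E ::= E ^ P]
E^P^P^P => P^P^P^P   [E ::= P]
P^P^P^P => (E)^P^P^P   [P ::= ( E )]
(E)^P^P^P => (P)^P^P^P   [E ::= P]
(P)^P^P^P => (n)^P^P^P   [P ::= n]
(n)^P^P^P => (n)^n^P^P   [P ::= n]
(n)^n^P^P => (n)^n^n^P   [P ::= n]
(n)^n^n^P => (n)^n^n^n   [P ::= n]

E=>E^P=>E^P^P=>E^P^P^P=>P^P^P^P=>(E)^P^P^P=>(P)^P^P^P=>(n)^P^P^P=>(n)^n^P^P=>(n)^n^n^P=>(n)^n^n^n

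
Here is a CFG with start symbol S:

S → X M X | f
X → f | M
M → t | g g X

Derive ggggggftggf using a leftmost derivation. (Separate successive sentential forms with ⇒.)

S ⇒ XMX ⇒ MMX ⇒ ggXMX ⇒ ggMMX ⇒ ggggXMX ⇒ ggggMMX ⇒ ggggggXMX ⇒ ggggggfMX ⇒ ggggggftX ⇒ ggggggftM ⇒ ggggggftggX ⇒ ggggggftggf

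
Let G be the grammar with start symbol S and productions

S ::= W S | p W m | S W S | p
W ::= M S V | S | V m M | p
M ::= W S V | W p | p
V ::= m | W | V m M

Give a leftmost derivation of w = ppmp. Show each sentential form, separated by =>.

S => WS   [S ::= W S]
WS => MSVS   [W ::= M S V]
MSVS => pSVS   [M ::= p]
pSVS => ppVS   [S ::= p]
ppVS => ppmS   [V ::= m]
ppmS => ppmp   [S ::= p]

S=>WS=>MSVS=>pSVS=>ppVS=>ppmS=>ppmp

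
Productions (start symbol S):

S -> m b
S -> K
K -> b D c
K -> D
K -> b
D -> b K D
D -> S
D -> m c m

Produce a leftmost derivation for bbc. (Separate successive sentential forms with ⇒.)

S ⇒ K   [S -> K]
K ⇒ bDc   [K -> b D c]
bDc ⇒ bSc   [D -> S]
bSc ⇒ bKc   [S -> K]
bKc ⇒ bbc   [K -> b]

S⇒K⇒bDc⇒bSc⇒bKc⇒bbc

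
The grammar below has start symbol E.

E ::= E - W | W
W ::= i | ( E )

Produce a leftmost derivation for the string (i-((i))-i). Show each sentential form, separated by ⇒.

E ⇒ W ⇒ (E) ⇒ (E-W) ⇒ (E-W-W) ⇒ (W-W-W) ⇒ (i-W-W) ⇒ (i-(E)-W) ⇒ (i-(W)-W) ⇒ (i-((E))-W) ⇒ (i-((W))-W) ⇒ (i-((i))-W) ⇒ (i-((i))-i)

E ⇒ W   [E ::= W]
W ⇒ (E)   [W ::= ( E )]
(E) ⇒ (E-W)   [E ::= E - W]
(E-W) ⇒ (E-W-W)   [E ::= E - W]
(E-W-W) ⇒ (W-W-W)   [E ::= W]
(W-W-W) ⇒ (i-W-W)   [W ::= i]
(i-W-W) ⇒ (i-(E)-W)   [W ::= ( E )]
(i-(E)-W) ⇒ (i-(W)-W)   [E ::= W]
(i-(W)-W) ⇒ (i-((E))-W)   [W ::= ( E )]
(i-((E))-W) ⇒ (i-((W))-W)   [E ::= W]
(i-((W))-W) ⇒ (i-((i))-W)   [W ::= i]
(i-((i))-W) ⇒ (i-((i))-i)   [W ::= i]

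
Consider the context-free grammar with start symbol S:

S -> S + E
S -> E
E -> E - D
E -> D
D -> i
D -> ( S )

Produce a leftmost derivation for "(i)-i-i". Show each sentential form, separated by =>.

S => E => E-D => E-D-D => D-D-D => (S)-D-D => (E)-D-D => (D)-D-D => (i)-D-D => (i)-i-D => (i)-i-i

S => E   [S -> E]
E => E-D   [E -> E - D]
E-D => E-D-D   [E -> E - D]
E-D-D => D-D-D   [E -> D]
D-D-D => (S)-D-D   [D -> ( S )]
(S)-D-D => (E)-D-D   [S -> E]
(E)-D-D => (D)-D-D   [E -> D]
(D)-D-D => (i)-D-D   [D -> i]
(i)-D-D => (i)-i-D   [D -> i]
(i)-i-D => (i)-i-i   [D -> i]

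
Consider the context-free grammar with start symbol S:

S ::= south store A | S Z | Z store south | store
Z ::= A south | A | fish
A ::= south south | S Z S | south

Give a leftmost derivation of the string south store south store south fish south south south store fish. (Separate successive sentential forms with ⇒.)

S ⇒ S Z ⇒ south store A Z ⇒ south store S Z S Z ⇒ south store S Z Z S Z ⇒ south store Z store south Z Z S Z ⇒ south store A store south Z Z S Z ⇒ south store south store south Z Z S Z ⇒ south store south store south fish Z S Z ⇒ south store south store south fish A south S Z ⇒ south store south store south fish south south south S Z ⇒ south store south store south fish south south south store Z ⇒ south store south store south fish south south south store fish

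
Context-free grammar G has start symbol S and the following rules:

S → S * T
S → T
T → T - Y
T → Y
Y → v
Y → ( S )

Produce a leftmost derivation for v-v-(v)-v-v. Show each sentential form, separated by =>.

S => T => T-Y => T-Y-Y => T-Y-Y-Y => T-Y-Y-Y-Y => Y-Y-Y-Y-Y => v-Y-Y-Y-Y => v-v-Y-Y-Y => v-v-(S)-Y-Y => v-v-(T)-Y-Y => v-v-(Y)-Y-Y => v-v-(v)-Y-Y => v-v-(v)-v-Y => v-v-(v)-v-v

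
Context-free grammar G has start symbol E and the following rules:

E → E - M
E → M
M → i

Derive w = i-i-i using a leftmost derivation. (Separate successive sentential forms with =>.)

E => E-M   [E → E - M]
E-M => E-M-M   [E → E - M]
E-M-M => M-M-M   [E → M]
M-M-M => i-M-M   [M → i]
i-M-M => i-i-M   [M → i]
i-i-M => i-i-i   [M → i]

E => E-M => E-M-M => M-M-M => i-M-M => i-i-M => i-i-i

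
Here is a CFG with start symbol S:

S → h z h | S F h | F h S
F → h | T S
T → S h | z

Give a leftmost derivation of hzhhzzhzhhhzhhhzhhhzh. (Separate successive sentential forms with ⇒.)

S ⇒ FhS ⇒ TShS ⇒ ShShS ⇒ hzhhShS ⇒ hzhhFhShS ⇒ hzhhTShShS ⇒ hzhhzShShS ⇒ hzhhzFhShShS ⇒ hzhhzTShShShS ⇒ hzhhzzShShShS ⇒ hzhhzzhzhhShShS ⇒ hzhhzzhzhhhzhhShS ⇒ hzhhzzhzhhhzhhhzhhS ⇒ hzhhzzhzhhhzhhhzhhhzh

S ⇒ FhS   [S → F h S]
FhS ⇒ TShS   [F → T S]
TShS ⇒ ShShS   [T → S h]
ShShS ⇒ hzhhShS   [S → h z h]
hzhhShS ⇒ hzhhFhShS   [S → F h S]
hzhhFhShS ⇒ hzhhTShShS   [F → T S]
hzhhTShShS ⇒ hzhhzShShS   [T → z]
hzhhzShShS ⇒ hzhhzFhShShS   [S → F h S]
hzhhzFhShShS ⇒ hzhhzTShShShS   [F → T S]
hzhhzTShShShS ⇒ hzhhzzShShShS   [T → z]
hzhhzzShShShS ⇒ hzhhzzhzhhShShS   [S → h z h]
hzhhzzhzhhShShS ⇒ hzhhzzhzhhhzhhShS   [S → h z h]
hzhhzzhzhhhzhhShS ⇒ hzhhzzhzhhhzhhhzhhS   [S → h z h]
hzhhzzhzhhhzhhhzhhS ⇒ hzhhzzhzhhhzhhhzhhhzh   [S → h z h]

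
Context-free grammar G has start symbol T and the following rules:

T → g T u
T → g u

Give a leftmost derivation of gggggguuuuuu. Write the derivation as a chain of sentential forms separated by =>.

T => gTu   [T → g T u]
gTu => ggTuu   [T → g T u]
ggTuu => gggTuuu   [T → g T u]
gggTuuu => ggggTuuuu   [T → g T u]
ggggTuuuu => gggggTuuuuu   [T → g T u]
gggggTuuuuu => gggggguuuuuu   [T → g u]

T => gTu => ggTuu => gggTuuu => ggggTuuuu => gggggTuuuuu => gggggguuuuuu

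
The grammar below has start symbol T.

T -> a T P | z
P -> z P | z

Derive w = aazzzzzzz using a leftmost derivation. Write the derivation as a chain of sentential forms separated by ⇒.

T ⇒ aTP   [T -> a T P]
aTP ⇒ aaTPP   [T -> a T P]
aaTPP ⇒ aazPP   [T -> z]
aazPP ⇒ aazzPP   [P -> z P]
aazzPP ⇒ aazzzPP   [P -> z P]
aazzzPP ⇒ aazzzzP   [P -> z]
aazzzzP ⇒ aazzzzzP   [P -> z P]
aazzzzzP ⇒ aazzzzzzP   [P -> z P]
aazzzzzzP ⇒ aazzzzzzz   [P -> z]

T ⇒ aTP ⇒ aaTPP ⇒ aazPP ⇒ aazzPP ⇒ aazzzPP ⇒ aazzzzP ⇒ aazzzzzP ⇒ aazzzzzzP ⇒ aazzzzzzz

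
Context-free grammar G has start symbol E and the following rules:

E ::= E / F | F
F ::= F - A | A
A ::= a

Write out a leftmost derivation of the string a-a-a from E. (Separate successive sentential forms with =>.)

E => F   [E ::= F]
F => F-A   [F ::= F - A]
F-A => F-A-A   [F ::= F - A]
F-A-A => A-A-A   [F ::= A]
A-A-A => a-A-A   [A ::= a]
a-A-A => a-a-A   [A ::= a]
a-a-A => a-a-a   [A ::= a]

E => F => F-A => F-A-A => A-A-A => a-A-A => a-a-A => a-a-a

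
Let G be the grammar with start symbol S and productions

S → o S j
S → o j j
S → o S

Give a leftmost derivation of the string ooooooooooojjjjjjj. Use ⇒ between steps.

S⇒oS⇒ooS⇒oooSj⇒ooooSj⇒oooooSjj⇒ooooooSjj⇒oooooooSjjj⇒ooooooooSjjjj⇒oooooooooSjjjj⇒ooooooooooSjjjjj⇒ooooooooooojjjjjjj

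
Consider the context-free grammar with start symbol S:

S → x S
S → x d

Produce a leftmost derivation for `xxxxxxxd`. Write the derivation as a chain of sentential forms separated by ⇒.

S ⇒ xS ⇒ xxS ⇒ xxxS ⇒ xxxxS ⇒ xxxxxS ⇒ xxxxxxS ⇒ xxxxxxxd

S ⇒ xS   [S → x S]
xS ⇒ xxS   [S → x S]
xxS ⇒ xxxS   [S → x S]
xxxS ⇒ xxxxS   [S → x S]
xxxxS ⇒ xxxxxS   [S → x S]
xxxxxS ⇒ xxxxxxS   [S → x S]
xxxxxxS ⇒ xxxxxxxd   [S → x d]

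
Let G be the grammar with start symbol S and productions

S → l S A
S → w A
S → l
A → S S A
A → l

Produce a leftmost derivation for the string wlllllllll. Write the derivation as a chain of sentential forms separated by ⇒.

S ⇒ wA ⇒ wSSA ⇒ wlSASA ⇒ wllASA ⇒ wllSSASA ⇒ wlllSASASA ⇒ wllllASASA ⇒ wlllllSASA ⇒ wllllllASA ⇒ wlllllllSA ⇒ wllllllllA ⇒ wlllllllll

S ⇒ wA   [S → w A]
wA ⇒ wSSA   [A → S S A]
wSSA ⇒ wlSASA   [S → l S A]
wlSASA ⇒ wllASA   [S → l]
wllASA ⇒ wllSSASA   [A → S S A]
wllSSASA ⇒ wlllSASASA   [S → l S A]
wlllSASASA ⇒ wllllASASA   [S → l]
wllllASASA ⇒ wlllllSASA   [A → l]
wlllllSASA ⇒ wllllllASA   [S → l]
wllllllASA ⇒ wlllllllSA   [A → l]
wlllllllSA ⇒ wllllllllA   [S → l]
wllllllllA ⇒ wlllllllll   [A → l]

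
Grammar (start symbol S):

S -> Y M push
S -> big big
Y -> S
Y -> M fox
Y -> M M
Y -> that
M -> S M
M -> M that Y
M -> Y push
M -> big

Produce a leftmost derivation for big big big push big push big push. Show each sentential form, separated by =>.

S => Y M push   [S -> Y M push]
Y M push => S M push   [Y -> S]
S M push => Y M push M push   [S -> Y M push]
Y M push M push => S M push M push   [Y -> S]
S M push M push => Y M push M push M push   [S -> Y M push]
Y M push M push M push => S M push M push M push   [Y -> S]
S M push M push M push => big big M push M push M push   [S -> big big]
big big M push M push M push => big big big push M push M push   [M -> big]
big big big push M push M push => big big big push big push M push   [M -> big]
big big big push big push M push => big big big push big push big push   [M -> big]

S => Y M push => S M push => Y M push M push => S M push M push => Y M push M push M push => S M push M push M push => big big M push M push M push => big big big push M push M push => big big big push big push M push => big big big push big push big push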